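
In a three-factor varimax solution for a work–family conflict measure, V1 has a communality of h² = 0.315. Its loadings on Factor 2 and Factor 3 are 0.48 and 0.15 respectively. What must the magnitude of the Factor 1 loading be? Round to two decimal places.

Under orthogonal rotation h² = Σλ², so λ_Factor 1² = h² − (0.2529) = 0.315 − 0.2529 = 0.0621.
|λ| = √0.0621 = 0.2492.

0.25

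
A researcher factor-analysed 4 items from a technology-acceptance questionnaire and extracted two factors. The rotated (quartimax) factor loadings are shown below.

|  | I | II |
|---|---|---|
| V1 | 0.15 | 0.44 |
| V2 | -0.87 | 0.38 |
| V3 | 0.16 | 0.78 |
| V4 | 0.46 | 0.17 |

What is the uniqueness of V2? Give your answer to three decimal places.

0.099

h² = (-0.87)² + 0.38² = 0.7569 + 0.1444 = 0.9013
Uniqueness u² = 1 − h² = 1 − 0.9013 = 0.0987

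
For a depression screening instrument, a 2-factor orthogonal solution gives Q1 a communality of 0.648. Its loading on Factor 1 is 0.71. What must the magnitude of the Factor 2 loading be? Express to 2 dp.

Under orthogonal rotation h² = Σλ², so λ_Factor 2² = h² − (0.5041) = 0.648 − 0.5041 = 0.1439.
|λ| = √0.1439 = 0.3793.

0.38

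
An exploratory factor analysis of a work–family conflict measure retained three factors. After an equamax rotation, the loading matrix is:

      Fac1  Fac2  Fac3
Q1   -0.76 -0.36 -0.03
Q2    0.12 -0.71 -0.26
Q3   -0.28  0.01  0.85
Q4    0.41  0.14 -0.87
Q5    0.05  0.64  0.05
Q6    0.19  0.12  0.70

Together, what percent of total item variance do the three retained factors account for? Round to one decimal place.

66.6%

Communalities: 0.7081, 0.5861, 0.8010, 0.9446, 0.4146, 0.5405; Σh² = 3.9949.
Total variance with 6 standardized items is 6, so the solution explains 3.9949/6 = 0.6658 = 66.58%.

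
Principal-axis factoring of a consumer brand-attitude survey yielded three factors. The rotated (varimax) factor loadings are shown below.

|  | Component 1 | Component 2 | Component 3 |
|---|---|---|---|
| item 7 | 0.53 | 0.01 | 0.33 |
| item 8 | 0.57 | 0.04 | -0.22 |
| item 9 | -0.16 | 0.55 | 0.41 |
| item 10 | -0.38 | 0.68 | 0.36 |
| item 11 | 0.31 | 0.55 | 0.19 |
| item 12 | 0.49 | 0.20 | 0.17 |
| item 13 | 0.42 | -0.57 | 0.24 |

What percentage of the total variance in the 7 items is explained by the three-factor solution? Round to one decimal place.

47.1%

SS loadings by factor: 1.2884, 1.4340, 0.5776; total = 3.3000.
Total variance with 7 standardized items is 7, so the solution explains 3.3000/7 = 0.4714 = 47.14%.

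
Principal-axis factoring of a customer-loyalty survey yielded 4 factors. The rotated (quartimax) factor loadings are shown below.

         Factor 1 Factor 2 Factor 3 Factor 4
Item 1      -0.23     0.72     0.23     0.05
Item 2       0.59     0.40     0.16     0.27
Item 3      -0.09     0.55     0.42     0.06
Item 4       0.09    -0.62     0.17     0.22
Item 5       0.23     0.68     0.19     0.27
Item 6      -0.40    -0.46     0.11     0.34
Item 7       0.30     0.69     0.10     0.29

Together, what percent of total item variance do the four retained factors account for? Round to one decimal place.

SS loadings by factor: 0.7201, 2.5154, 0.3420, 0.4000; total = 3.9775.
Total variance with 7 standardized items is 7, so the solution explains 3.9775/7 = 0.5682 = 56.82%.

56.8%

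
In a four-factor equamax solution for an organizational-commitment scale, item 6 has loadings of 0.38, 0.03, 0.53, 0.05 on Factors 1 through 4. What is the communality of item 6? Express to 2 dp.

h² = 0.38² + 0.03² + 0.53² + 0.05² = 0.1444 + 0.0009 + 0.2809 + 0.0025 = 0.4287

0.43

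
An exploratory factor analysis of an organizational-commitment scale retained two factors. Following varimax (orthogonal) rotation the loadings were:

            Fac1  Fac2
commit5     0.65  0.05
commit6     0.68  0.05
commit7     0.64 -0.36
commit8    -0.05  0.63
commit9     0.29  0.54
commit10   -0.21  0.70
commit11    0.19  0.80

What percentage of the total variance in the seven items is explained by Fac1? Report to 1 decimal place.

20.9%

SS loadings for Fac1 = 0.65² + 0.68² + 0.64² + (-0.05)² + 0.29² + (-0.21)² + 0.19² = 1.4613
With 7 standardized items, total variance = 7. Proportion = 1.4613/7 = 0.2088 → 20.88%.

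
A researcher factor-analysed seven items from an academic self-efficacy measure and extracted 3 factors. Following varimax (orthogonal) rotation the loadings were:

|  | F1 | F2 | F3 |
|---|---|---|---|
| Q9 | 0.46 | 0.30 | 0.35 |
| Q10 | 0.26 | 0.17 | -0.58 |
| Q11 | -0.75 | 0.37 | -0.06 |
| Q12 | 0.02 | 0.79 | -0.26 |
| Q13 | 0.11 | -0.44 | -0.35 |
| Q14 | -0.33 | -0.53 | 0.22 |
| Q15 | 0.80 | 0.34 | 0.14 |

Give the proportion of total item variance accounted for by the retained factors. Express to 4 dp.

SS loadings by factor: 1.6031, 1.4700, 0.7206; total = 3.7937.
Total variance with 7 standardized items is 7, so the solution explains 3.7937/7 = 0.5420.

0.5420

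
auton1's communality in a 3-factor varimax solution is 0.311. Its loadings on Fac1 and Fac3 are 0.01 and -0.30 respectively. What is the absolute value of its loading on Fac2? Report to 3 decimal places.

Under orthogonal rotation h² = Σλ², so λ_Fac2² = h² − (0.0901) = 0.311 − 0.0901 = 0.2209.
|λ| = √0.2209 = 0.4700.

0.470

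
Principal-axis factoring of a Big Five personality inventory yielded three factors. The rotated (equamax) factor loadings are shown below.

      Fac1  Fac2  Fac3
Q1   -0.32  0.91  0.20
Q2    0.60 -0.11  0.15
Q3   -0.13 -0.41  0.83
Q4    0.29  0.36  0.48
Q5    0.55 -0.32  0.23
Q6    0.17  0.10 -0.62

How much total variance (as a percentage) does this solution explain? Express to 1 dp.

59.4%

SS loadings by factor: 0.8948, 1.2503, 1.4191; total = 3.5642.
Total variance with 6 standardized items is 6, so the solution explains 3.5642/6 = 0.5940 = 59.40%.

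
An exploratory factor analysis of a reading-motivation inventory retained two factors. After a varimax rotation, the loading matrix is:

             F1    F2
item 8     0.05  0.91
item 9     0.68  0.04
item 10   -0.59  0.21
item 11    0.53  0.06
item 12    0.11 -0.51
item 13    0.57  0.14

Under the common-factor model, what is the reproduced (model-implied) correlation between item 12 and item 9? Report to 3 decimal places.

r̂ = Σ λ_i·λ_j across factors = (0.11)(0.68) + (-0.51)(0.04)
  = +0.0748 -0.0204 = 0.0544

0.054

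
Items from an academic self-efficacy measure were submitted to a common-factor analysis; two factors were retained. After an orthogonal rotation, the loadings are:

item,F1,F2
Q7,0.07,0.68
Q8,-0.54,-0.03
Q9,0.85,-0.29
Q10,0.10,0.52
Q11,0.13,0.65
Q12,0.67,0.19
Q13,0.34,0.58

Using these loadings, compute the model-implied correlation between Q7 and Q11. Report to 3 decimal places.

r̂ = Σ λ_i·λ_j across factors = (0.07)(0.13) + (0.68)(0.65)
  = +0.0091 +0.4420 = 0.4511

0.451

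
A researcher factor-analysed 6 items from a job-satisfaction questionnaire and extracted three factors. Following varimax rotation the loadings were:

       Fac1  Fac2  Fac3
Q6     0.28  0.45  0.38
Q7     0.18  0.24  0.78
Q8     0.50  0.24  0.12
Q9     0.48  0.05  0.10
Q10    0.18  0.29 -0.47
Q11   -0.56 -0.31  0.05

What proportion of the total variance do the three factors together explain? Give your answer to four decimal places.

Communalities: 0.4253, 0.6984, 0.3220, 0.2429, 0.3374, 0.4122; Σh² = 2.4382.
Total variance with 6 standardized items is 6, so the solution explains 2.4382/6 = 0.4064.

0.4064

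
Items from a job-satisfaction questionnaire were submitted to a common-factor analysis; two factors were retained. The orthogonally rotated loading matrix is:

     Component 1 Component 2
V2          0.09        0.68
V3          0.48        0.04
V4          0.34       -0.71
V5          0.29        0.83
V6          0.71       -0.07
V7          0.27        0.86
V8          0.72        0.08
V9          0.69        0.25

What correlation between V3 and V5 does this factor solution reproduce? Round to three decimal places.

0.172

r̂ = Σ λ_i·λ_j across factors = (0.48)(0.29) + (0.04)(0.83)
  = +0.1392 +0.0332 = 0.1724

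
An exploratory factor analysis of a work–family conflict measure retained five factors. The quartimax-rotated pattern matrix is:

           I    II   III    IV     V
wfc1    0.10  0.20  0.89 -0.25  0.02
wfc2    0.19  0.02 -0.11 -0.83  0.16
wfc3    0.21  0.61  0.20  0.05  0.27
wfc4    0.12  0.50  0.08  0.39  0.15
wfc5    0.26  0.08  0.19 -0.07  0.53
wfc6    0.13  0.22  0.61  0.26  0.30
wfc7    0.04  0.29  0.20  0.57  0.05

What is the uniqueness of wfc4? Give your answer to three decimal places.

h² = 0.12² + 0.50² + 0.08² + 0.39² + 0.15² = 0.0144 + 0.2500 + 0.0064 + 0.1521 + 0.0225 = 0.4454
Uniqueness u² = 1 − h² = 1 − 0.4454 = 0.5546

0.555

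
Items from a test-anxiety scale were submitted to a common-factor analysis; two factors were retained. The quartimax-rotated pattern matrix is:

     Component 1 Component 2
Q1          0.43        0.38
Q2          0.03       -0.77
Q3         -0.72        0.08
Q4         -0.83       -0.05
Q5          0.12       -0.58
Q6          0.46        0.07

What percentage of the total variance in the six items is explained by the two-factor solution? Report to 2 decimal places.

Communalities: 0.3293, 0.5938, 0.5248, 0.6914, 0.3508, 0.2165; Σh² = 2.7066.
Total variance with 6 standardized items is 6, so the solution explains 2.7066/6 = 0.4511 = 45.11%.

45.11%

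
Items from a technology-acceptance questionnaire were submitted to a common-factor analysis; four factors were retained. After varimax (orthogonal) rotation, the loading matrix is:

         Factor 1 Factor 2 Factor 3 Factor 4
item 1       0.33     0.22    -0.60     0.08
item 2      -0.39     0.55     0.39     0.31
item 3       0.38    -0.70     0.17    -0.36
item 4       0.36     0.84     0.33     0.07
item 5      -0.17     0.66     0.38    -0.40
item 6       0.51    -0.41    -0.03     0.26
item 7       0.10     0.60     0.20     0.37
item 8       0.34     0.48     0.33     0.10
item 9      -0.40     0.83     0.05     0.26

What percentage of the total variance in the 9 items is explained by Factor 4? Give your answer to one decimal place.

SS loadings for Factor 4 = 0.08² + 0.31² + (-0.36)² + 0.07² + (-0.40)² + 0.26² + 0.37² + 0.10² + 0.26² = 0.6791
With 9 standardized items, total variance = 9. Proportion = 0.6791/9 = 0.0755 → 7.55%.

7.5%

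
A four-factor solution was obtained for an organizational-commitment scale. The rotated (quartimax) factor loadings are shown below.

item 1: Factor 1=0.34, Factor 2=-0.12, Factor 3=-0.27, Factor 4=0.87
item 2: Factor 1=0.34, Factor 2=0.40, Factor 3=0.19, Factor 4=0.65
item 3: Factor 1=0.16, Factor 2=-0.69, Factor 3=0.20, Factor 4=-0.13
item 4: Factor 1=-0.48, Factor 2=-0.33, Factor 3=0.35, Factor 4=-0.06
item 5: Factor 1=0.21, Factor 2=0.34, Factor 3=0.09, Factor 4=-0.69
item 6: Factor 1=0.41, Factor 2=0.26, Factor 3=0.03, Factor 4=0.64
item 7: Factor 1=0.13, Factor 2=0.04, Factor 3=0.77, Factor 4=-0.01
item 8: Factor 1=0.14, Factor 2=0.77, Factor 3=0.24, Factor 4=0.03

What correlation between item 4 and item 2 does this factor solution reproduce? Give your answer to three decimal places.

-0.268

r̂ = Σ λ_i·λ_j across factors = (-0.48)(0.34) + (-0.33)(0.40) + (0.35)(0.19) + (-0.06)(0.65)
  = -0.1632 -0.1320 +0.0665 -0.0390 = -0.2677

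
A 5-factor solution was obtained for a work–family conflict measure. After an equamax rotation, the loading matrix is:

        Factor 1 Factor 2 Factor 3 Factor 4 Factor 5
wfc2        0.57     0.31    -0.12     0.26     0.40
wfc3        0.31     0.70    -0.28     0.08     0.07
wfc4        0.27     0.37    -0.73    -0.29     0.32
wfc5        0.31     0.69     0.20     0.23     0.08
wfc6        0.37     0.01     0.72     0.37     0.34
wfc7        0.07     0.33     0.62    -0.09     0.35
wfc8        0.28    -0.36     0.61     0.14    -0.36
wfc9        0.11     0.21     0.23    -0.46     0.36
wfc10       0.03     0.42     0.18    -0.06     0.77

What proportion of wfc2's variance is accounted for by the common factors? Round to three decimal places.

0.663

h² = 0.57² + 0.31² + (-0.12)² + 0.26² + 0.40² = 0.3249 + 0.0961 + 0.0144 + 0.0676 + 0.1600 = 0.6630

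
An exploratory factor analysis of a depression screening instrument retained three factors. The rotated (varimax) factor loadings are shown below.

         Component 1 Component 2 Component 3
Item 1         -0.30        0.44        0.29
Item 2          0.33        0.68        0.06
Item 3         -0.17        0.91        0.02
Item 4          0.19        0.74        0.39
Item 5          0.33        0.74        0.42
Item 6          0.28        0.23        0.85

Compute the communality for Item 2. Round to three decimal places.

h² = 0.33² + 0.68² + 0.06² = 0.1089 + 0.4624 + 0.0036 = 0.5749

0.575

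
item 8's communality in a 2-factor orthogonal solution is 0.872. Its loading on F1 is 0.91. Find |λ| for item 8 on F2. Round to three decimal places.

0.210

Under orthogonal rotation h² = Σλ², so λ_F2² = h² − (0.8281) = 0.872 − 0.8281 = 0.0439.
|λ| = √0.0439 = 0.2095.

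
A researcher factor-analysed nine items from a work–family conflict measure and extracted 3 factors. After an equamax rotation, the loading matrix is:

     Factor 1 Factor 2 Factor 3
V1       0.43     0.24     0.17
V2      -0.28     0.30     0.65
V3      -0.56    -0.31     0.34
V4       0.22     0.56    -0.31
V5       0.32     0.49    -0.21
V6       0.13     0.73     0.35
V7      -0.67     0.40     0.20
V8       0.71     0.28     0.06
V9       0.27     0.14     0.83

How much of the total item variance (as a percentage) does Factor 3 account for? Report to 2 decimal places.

17.36%

SS loadings for Factor 3 = 0.17² + 0.65² + 0.34² + (-0.31)² + (-0.21)² + 0.35² + 0.20² + 0.06² + 0.83² = 1.5622
With 9 standardized items, total variance = 9. Proportion = 1.5622/9 = 0.1736 → 17.36%.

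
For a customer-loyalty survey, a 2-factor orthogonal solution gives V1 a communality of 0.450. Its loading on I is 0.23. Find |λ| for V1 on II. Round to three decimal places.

Under orthogonal rotation h² = Σλ², so λ_II² = h² − (0.0529) = 0.450 − 0.0529 = 0.3971.
|λ| = √0.3971 = 0.6302.

0.630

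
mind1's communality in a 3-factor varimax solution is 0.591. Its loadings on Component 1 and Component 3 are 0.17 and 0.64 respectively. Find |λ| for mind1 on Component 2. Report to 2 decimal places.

0.39

Under orthogonal rotation h² = Σλ², so λ_Component 2² = h² − (0.4385) = 0.591 − 0.4385 = 0.1525.
|λ| = √0.1525 = 0.3905.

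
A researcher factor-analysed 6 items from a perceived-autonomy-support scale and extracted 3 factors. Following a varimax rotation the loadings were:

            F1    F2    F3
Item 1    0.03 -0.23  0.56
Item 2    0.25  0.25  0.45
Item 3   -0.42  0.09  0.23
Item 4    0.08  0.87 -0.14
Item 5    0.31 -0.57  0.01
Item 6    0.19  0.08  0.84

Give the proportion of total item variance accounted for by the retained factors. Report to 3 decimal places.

0.481

SS loadings by factor: 0.3784, 1.2117, 1.2943; total = 2.8844.
Total variance with 6 standardized items is 6, so the solution explains 2.8844/6 = 0.4807.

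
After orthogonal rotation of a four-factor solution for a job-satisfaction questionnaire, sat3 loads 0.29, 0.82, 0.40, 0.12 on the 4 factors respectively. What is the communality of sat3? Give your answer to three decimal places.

0.931

h² = 0.29² + 0.82² + 0.40² + 0.12² = 0.0841 + 0.6724 + 0.1600 + 0.0144 = 0.9309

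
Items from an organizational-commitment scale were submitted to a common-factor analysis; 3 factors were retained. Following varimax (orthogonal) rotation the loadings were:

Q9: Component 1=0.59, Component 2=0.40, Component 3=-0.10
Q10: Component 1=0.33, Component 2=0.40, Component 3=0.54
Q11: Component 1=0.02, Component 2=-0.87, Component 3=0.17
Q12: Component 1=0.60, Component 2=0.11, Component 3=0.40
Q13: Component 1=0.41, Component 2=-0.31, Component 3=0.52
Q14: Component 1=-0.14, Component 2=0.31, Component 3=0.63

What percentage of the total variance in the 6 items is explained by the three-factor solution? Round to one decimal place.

SS loadings by factor: 1.0051, 1.2812, 1.1578; total = 3.4441.
Total variance with 6 standardized items is 6, so the solution explains 3.4441/6 = 0.5740 = 57.40%.

57.4%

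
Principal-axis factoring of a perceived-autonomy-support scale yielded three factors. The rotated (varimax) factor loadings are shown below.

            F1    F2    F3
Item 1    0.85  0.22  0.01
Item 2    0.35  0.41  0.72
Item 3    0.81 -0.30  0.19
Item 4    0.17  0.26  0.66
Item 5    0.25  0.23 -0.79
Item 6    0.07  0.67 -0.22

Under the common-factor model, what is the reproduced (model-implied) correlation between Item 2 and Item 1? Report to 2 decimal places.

r̂ = Σ λ_i·λ_j across factors = (0.35)(0.85) + (0.41)(0.22) + (0.72)(0.01)
  = +0.2975 +0.0902 +0.0072 = 0.3949

0.39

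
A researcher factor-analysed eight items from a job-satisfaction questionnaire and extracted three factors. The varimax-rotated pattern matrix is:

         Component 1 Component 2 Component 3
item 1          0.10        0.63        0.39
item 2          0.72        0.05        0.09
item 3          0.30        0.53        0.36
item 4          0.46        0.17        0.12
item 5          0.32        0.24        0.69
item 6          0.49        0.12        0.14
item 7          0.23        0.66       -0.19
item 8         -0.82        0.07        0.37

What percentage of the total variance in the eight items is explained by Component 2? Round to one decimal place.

SS loadings for Component 2 = 0.63² + 0.05² + 0.53² + 0.17² + 0.24² + 0.12² + 0.66² + 0.07² = 1.2217
With 8 standardized items, total variance = 8. Proportion = 1.2217/8 = 0.1527 → 15.27%.

15.3%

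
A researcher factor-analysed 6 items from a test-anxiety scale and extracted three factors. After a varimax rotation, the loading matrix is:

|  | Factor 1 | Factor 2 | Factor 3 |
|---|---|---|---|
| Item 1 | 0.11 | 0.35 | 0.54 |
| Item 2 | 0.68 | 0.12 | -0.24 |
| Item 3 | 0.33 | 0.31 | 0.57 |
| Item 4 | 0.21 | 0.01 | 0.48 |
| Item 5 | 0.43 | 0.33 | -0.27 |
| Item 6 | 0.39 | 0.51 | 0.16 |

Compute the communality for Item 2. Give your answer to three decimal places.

0.534

h² = 0.68² + 0.12² + (-0.24)² = 0.4624 + 0.0144 + 0.0576 = 0.5344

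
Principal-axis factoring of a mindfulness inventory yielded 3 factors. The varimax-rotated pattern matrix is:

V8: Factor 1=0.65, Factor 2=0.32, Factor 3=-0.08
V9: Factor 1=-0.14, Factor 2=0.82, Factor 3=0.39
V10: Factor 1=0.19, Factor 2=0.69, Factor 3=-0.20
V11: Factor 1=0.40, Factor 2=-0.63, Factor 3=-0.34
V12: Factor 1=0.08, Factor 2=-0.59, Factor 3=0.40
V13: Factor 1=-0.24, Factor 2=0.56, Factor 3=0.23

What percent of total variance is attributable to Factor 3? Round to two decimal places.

8.78%

SS loadings for Factor 3 = (-0.08)² + 0.39² + (-0.20)² + (-0.34)² + 0.40² + 0.23² = 0.5270
With 6 standardized items, total variance = 6. Proportion = 0.5270/6 = 0.0878 → 8.78%.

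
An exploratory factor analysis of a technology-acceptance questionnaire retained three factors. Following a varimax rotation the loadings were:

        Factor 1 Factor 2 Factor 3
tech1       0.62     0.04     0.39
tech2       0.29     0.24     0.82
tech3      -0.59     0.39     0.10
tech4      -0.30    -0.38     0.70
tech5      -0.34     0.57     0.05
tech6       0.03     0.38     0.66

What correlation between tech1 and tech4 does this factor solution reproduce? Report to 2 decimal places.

r̂ = Σ λ_i·λ_j across factors = (0.62)(-0.30) + (0.04)(-0.38) + (0.39)(0.70)
  = -0.1860 -0.0152 +0.2730 = 0.0718

0.07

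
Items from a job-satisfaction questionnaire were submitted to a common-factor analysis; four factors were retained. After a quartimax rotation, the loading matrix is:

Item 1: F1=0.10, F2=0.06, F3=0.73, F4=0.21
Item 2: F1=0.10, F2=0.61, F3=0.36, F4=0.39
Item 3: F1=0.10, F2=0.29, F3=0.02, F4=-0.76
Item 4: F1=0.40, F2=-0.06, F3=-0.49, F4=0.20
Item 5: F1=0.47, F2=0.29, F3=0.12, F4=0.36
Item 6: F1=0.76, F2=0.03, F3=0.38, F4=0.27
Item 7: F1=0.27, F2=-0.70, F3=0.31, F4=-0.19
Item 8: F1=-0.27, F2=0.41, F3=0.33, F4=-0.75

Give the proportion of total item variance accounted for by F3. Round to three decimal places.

SS loadings for F3 = 0.73² + 0.36² + 0.02² + (-0.49)² + 0.12² + 0.38² + 0.31² + 0.33² = 1.2668
Proportion of variance = 1.2668 / 8 = 0.1583.

0.158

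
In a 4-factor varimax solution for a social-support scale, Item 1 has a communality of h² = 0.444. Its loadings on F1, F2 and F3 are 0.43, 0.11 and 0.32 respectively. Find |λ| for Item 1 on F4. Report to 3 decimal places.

0.380

Under orthogonal rotation h² = Σλ², so λ_F4² = h² − (0.2994) = 0.444 − 0.2994 = 0.1446.
|λ| = √0.1446 = 0.3803.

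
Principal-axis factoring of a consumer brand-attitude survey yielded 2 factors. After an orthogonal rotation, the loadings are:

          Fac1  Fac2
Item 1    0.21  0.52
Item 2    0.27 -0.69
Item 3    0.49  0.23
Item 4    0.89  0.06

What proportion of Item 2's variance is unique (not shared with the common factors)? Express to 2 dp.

h² = 0.27² + (-0.69)² = 0.0729 + 0.4761 = 0.5490
Uniqueness u² = 1 − h² = 1 − 0.5490 = 0.4510

0.45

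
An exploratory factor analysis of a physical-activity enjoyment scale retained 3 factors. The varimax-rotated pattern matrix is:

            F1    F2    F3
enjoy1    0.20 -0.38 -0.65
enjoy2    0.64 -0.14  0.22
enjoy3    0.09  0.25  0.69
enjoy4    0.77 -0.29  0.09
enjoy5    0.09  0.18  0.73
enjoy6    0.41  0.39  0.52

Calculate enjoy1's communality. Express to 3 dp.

0.607

h² = 0.20² + (-0.38)² + (-0.65)² = 0.0400 + 0.1444 + 0.4225 = 0.6069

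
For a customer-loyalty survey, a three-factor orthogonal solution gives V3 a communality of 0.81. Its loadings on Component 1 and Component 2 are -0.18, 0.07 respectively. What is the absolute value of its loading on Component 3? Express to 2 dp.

0.88

Under orthogonal rotation h² = Σλ², so λ_Component 3² = h² − (0.0373) = 0.81 − 0.0373 = 0.7727.
|λ| = √0.7727 = 0.8790.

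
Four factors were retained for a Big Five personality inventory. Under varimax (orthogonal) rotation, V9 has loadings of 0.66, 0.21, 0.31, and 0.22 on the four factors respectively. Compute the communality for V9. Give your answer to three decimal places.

h² = 0.66² + 0.21² + 0.31² + 0.22² = 0.4356 + 0.0441 + 0.0961 + 0.0484 = 0.6242

0.624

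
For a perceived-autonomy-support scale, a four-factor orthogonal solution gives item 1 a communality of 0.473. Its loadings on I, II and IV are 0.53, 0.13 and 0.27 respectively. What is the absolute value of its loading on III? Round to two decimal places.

Under orthogonal rotation h² = Σλ², so λ_III² = h² − (0.3707) = 0.473 − 0.3707 = 0.1023.
|λ| = √0.1023 = 0.3198.

0.32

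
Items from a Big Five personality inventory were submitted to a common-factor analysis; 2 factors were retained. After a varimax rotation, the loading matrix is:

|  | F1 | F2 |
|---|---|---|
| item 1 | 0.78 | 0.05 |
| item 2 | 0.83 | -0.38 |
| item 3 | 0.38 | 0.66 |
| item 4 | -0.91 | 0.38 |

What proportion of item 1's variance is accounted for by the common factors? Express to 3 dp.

h² = 0.78² + 0.05² = 0.6084 + 0.0025 = 0.6109

0.611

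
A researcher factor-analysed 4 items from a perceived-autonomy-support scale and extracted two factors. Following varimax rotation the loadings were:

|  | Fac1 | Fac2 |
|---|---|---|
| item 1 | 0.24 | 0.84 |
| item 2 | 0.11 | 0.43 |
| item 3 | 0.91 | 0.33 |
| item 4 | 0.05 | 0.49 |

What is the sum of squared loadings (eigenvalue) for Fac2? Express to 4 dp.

SS loadings for Fac2 = 0.84² + 0.43² + 0.33² + 0.49² = 0.7056 + 0.1849 + 0.1089 + 0.2401 = 1.2395

1.2395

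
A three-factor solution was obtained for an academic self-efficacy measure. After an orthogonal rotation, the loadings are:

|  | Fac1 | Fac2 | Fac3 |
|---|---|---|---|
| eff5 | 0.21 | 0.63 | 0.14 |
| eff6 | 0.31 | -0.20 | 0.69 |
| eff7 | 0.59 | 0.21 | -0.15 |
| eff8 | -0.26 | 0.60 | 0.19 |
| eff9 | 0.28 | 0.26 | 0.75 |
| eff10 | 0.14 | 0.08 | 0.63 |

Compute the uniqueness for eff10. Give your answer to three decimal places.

0.577

h² = 0.14² + 0.08² + 0.63² = 0.0196 + 0.0064 + 0.3969 = 0.4229
Uniqueness u² = 1 − h² = 1 − 0.4229 = 0.5771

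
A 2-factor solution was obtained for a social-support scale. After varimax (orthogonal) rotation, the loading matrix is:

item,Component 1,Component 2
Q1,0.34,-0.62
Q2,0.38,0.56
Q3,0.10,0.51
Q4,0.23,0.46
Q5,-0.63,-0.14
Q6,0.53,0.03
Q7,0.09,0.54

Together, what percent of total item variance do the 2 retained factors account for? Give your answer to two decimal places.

35.58%

Communalities: 0.5000, 0.4580, 0.2701, 0.2645, 0.4165, 0.2818, 0.2997; Σh² = 2.4906.
Total variance with 7 standardized items is 7, so the solution explains 2.4906/7 = 0.3558 = 35.58%.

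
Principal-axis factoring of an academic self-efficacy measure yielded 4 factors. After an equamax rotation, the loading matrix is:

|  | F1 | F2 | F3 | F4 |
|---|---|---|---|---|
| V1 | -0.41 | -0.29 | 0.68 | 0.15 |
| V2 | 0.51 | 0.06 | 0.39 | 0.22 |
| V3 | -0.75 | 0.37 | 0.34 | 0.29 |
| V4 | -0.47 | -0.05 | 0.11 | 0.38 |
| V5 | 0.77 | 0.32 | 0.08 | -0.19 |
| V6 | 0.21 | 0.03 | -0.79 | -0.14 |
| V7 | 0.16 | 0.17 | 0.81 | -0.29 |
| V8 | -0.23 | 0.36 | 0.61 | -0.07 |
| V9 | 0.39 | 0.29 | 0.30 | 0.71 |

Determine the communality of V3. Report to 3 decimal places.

h² = (-0.75)² + 0.37² + 0.34² + 0.29² = 0.5625 + 0.1369 + 0.1156 + 0.0841 = 0.8991

0.899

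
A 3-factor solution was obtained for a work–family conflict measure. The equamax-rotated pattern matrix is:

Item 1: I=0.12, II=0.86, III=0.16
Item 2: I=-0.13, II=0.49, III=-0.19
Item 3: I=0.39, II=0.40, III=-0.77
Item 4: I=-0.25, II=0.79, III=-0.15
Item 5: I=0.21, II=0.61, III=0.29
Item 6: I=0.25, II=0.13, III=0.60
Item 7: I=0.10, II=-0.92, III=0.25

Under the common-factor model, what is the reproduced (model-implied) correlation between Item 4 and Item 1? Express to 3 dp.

r̂ = Σ λ_i·λ_j across factors = (-0.25)(0.12) + (0.79)(0.86) + (-0.15)(0.16)
  = -0.0300 +0.6794 -0.0240 = 0.6254

0.625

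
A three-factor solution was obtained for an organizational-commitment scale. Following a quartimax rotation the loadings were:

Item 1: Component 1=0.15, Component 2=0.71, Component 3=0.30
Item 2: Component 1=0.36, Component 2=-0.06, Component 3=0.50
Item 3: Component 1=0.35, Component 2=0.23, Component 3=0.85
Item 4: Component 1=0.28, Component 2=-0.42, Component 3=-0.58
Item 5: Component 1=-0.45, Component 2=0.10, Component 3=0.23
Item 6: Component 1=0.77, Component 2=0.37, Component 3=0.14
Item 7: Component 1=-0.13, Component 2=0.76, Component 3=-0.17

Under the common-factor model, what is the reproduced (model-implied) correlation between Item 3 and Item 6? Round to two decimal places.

r̂ = Σ λ_i·λ_j across factors = (0.35)(0.77) + (0.23)(0.37) + (0.85)(0.14)
  = +0.2695 +0.0851 +0.1190 = 0.4736

0.47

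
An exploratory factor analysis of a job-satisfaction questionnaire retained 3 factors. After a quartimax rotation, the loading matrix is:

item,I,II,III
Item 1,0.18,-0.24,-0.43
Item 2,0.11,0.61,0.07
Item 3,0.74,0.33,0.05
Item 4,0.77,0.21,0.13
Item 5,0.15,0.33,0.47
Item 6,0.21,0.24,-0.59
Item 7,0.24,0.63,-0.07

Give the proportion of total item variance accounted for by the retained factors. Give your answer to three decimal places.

0.463

Communalities: 0.2749, 0.3891, 0.6590, 0.6539, 0.3523, 0.4498, 0.4594; Σh² = 3.2384.
Total variance with 7 standardized items is 7, so the solution explains 3.2384/7 = 0.4626.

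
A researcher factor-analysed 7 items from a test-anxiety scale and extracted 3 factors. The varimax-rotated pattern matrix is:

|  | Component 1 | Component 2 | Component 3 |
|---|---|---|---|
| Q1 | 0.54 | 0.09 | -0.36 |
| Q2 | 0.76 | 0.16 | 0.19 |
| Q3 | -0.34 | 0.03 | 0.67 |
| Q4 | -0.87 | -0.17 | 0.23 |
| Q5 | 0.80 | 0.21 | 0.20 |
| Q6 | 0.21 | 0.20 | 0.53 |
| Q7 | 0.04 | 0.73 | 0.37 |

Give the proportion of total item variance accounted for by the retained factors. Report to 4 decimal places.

SS loadings by factor: 2.4274, 0.6805, 1.1253; total = 4.2332.
Total variance with 7 standardized items is 7, so the solution explains 4.2332/7 = 0.6047.

0.6047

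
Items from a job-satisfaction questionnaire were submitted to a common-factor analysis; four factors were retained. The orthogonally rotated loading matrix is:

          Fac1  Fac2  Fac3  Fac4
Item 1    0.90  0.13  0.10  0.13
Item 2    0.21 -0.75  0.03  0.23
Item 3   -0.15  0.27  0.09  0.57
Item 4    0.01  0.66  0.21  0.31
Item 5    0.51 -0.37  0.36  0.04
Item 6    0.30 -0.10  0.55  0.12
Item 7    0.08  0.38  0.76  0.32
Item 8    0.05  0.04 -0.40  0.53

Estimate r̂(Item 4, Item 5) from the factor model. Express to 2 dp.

r̂ = Σ λ_i·λ_j across factors = (0.01)(0.51) + (0.66)(-0.37) + (0.21)(0.36) + (0.31)(0.04)
  = +0.0051 -0.2442 +0.0756 +0.0124 = -0.1511

-0.15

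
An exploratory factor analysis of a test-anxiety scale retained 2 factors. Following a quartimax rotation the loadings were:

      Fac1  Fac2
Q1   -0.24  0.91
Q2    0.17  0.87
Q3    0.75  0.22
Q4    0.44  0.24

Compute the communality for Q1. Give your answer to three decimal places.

0.886

h² = (-0.24)² + 0.91² = 0.0576 + 0.8281 = 0.8857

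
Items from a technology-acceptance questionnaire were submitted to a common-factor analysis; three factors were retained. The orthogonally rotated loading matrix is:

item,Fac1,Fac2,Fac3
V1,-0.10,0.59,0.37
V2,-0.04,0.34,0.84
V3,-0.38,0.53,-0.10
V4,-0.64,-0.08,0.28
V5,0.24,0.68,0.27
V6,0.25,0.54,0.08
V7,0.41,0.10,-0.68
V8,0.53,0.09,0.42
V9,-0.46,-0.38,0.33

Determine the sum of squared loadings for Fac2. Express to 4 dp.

SS loadings for Fac2 = 0.59² + 0.34² + 0.53² + (-0.08)² + 0.68² + 0.54² + 0.10² + 0.09² + (-0.38)² = 0.3481 + 0.1156 + 0.2809 + 0.0064 + 0.4624 + 0.2916 + 0.0100 + 0.0081 + 0.1444 = 1.6675

1.6675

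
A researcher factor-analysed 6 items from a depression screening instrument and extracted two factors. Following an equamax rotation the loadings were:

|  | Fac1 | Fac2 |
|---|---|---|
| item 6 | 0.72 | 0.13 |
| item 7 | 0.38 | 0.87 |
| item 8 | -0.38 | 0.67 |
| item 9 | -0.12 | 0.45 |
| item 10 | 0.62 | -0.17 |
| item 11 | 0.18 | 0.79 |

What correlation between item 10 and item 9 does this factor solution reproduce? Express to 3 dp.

r̂ = Σ λ_i·λ_j across factors = (0.62)(-0.12) + (-0.17)(0.45)
  = -0.0744 -0.0765 = -0.1509

-0.151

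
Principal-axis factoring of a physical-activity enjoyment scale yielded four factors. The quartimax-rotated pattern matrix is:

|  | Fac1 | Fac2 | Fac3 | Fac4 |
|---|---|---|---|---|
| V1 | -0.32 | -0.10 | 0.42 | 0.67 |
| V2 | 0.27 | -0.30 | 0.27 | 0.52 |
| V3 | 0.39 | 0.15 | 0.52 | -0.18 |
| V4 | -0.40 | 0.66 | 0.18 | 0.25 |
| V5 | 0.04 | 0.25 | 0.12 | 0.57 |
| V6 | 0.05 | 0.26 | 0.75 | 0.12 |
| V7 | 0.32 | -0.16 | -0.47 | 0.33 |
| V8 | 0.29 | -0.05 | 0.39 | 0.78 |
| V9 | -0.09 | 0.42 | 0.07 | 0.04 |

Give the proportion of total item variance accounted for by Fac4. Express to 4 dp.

0.2080

SS loadings for Fac4 = 0.67² + 0.52² + (-0.18)² + 0.25² + 0.57² + 0.12² + 0.33² + 0.78² + 0.04² = 1.8724
Proportion of variance = 1.8724 / 9 = 0.2080.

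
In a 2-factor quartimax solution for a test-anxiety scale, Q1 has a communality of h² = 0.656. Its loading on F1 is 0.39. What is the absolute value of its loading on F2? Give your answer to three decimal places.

Under orthogonal rotation h² = Σλ², so λ_F2² = h² − (0.1521) = 0.656 − 0.1521 = 0.5039.
|λ| = √0.5039 = 0.7099.

0.710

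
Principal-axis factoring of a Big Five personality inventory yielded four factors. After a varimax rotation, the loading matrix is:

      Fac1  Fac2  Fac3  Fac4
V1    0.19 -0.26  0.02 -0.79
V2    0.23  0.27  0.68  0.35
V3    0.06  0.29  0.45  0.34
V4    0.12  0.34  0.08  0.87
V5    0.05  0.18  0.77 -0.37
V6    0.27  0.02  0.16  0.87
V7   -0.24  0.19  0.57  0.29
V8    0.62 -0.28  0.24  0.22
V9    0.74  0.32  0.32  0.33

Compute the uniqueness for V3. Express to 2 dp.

h² = 0.06² + 0.29² + 0.45² + 0.34² = 0.0036 + 0.0841 + 0.2025 + 0.1156 = 0.4058
Uniqueness u² = 1 − h² = 1 − 0.4058 = 0.5942

0.59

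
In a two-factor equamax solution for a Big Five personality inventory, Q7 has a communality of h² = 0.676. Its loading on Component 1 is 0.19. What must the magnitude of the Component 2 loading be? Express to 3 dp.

0.800

Under orthogonal rotation h² = Σλ², so λ_Component 2² = h² − (0.0361) = 0.676 − 0.0361 = 0.6399.
|λ| = √0.6399 = 0.7999.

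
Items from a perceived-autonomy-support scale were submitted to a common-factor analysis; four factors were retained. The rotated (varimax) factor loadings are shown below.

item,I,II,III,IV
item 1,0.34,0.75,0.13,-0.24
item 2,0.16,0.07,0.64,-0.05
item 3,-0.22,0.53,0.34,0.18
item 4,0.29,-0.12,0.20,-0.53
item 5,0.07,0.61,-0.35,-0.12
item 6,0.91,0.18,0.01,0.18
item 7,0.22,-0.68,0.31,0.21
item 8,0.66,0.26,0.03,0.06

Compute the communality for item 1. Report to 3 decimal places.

0.753

h² = 0.34² + 0.75² + 0.13² + (-0.24)² = 0.1156 + 0.5625 + 0.0169 + 0.0576 = 0.7526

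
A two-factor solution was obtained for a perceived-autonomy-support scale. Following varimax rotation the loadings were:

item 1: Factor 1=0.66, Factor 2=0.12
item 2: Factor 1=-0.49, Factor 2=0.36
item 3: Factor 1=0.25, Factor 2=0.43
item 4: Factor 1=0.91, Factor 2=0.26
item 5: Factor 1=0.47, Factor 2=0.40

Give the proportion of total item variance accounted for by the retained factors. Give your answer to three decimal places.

SS loadings by factor: 1.7872, 0.5565; total = 2.3437.
Total variance with 5 standardized items is 5, so the solution explains 2.3437/5 = 0.4687.

0.469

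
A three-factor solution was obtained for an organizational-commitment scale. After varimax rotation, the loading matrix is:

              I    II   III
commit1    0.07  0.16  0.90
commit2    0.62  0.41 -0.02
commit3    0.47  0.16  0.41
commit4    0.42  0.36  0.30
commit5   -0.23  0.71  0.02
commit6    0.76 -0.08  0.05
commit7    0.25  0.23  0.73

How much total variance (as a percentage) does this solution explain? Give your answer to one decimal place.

57.1%

Communalities: 0.8405, 0.5529, 0.4146, 0.3960, 0.5574, 0.5865, 0.6483; Σh² = 3.9962.
Total variance with 7 standardized items is 7, so the solution explains 3.9962/7 = 0.5709 = 57.09%.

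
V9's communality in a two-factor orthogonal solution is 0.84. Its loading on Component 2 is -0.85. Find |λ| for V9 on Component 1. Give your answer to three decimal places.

Under orthogonal rotation h² = Σλ², so λ_Component 1² = h² − (0.7225) = 0.84 − 0.7225 = 0.1175.
|λ| = √0.1175 = 0.3428.

0.343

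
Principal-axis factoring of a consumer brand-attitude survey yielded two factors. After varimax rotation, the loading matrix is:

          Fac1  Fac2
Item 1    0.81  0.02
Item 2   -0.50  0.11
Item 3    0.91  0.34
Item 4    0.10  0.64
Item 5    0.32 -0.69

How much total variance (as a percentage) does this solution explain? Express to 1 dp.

57.2%

SS loadings by factor: 1.8466, 1.0138; total = 2.8604.
Total variance with 5 standardized items is 5, so the solution explains 2.8604/5 = 0.5721 = 57.21%.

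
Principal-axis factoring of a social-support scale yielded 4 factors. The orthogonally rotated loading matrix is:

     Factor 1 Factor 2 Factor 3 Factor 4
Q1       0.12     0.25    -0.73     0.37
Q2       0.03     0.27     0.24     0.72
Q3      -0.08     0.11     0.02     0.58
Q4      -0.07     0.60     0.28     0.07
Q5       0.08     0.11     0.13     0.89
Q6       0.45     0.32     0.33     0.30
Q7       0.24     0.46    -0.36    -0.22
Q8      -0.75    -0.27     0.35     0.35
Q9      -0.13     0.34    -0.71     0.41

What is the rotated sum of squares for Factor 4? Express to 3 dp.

SS loadings for Factor 4 = 0.37² + 0.72² + 0.58² + 0.07² + 0.89² + 0.30² + (-0.22)² + 0.35² + 0.41² = 0.1369 + 0.5184 + 0.3364 + 0.0049 + 0.7921 + 0.0900 + 0.0484 + 0.1225 + 0.1681 = 2.2177

2.218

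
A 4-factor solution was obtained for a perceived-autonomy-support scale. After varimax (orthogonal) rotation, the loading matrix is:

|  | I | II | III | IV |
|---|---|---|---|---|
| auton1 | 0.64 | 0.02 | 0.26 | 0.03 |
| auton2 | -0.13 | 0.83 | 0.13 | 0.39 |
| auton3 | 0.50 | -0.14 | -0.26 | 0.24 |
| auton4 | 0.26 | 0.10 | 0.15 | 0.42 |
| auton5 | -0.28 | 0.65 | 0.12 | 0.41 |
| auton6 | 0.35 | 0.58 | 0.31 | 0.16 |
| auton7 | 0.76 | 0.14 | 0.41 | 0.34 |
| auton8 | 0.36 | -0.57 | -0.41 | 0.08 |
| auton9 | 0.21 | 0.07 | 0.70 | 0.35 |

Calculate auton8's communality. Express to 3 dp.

h² = 0.36² + (-0.57)² + (-0.41)² + 0.08² = 0.1296 + 0.3249 + 0.1681 + 0.0064 = 0.6290

0.629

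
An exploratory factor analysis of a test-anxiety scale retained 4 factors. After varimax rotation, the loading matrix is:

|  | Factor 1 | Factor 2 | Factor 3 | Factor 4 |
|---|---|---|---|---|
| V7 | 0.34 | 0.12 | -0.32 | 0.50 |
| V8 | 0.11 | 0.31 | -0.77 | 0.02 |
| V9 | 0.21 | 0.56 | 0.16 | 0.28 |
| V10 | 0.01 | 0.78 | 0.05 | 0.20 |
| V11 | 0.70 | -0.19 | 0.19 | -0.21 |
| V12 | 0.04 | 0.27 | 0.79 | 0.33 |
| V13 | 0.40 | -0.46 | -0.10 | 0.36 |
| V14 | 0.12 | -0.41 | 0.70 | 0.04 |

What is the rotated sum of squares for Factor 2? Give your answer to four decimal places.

1.5212

SS loadings for Factor 2 = 0.12² + 0.31² + 0.56² + 0.78² + (-0.19)² + 0.27² + (-0.46)² + (-0.41)² = 0.0144 + 0.0961 + 0.3136 + 0.6084 + 0.0361 + 0.0729 + 0.2116 + 0.1681 = 1.5212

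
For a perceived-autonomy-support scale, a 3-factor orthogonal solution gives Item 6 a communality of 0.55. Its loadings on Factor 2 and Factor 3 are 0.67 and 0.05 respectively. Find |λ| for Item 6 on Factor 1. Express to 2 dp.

0.31

Under orthogonal rotation h² = Σλ², so λ_Factor 1² = h² − (0.4514) = 0.55 − 0.4514 = 0.0986.
|λ| = √0.0986 = 0.3140.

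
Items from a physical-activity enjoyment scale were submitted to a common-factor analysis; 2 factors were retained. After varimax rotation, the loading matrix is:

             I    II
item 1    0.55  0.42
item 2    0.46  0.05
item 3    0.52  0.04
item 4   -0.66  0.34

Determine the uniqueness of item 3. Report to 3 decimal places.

h² = 0.52² + 0.04² = 0.2704 + 0.0016 = 0.2720
Uniqueness u² = 1 − h² = 1 − 0.2720 = 0.7280

0.728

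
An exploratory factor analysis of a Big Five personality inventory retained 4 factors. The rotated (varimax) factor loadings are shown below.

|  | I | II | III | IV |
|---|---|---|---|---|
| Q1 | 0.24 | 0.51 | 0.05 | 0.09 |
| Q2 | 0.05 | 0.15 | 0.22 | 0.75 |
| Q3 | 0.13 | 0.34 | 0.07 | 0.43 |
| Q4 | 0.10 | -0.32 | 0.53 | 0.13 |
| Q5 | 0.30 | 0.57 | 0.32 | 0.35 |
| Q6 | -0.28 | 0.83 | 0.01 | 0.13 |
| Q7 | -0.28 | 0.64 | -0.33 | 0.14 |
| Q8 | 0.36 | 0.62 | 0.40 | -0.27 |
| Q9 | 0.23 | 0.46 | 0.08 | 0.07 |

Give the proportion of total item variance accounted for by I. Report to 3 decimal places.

0.057

SS loadings for I = 0.24² + 0.05² + 0.13² + 0.10² + 0.30² + (-0.28)² + (-0.28)² + 0.36² + 0.23² = 0.5163
Proportion of variance = 0.5163 / 9 = 0.0574.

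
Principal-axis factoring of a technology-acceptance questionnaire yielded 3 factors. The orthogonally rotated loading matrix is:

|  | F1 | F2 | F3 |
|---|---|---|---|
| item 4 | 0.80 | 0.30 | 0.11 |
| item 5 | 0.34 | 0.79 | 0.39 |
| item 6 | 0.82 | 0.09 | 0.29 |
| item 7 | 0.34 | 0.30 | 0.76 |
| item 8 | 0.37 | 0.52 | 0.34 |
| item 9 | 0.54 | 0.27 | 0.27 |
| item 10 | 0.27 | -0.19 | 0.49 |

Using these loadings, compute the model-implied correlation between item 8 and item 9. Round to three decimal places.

0.432

r̂ = Σ λ_i·λ_j across factors = (0.37)(0.54) + (0.52)(0.27) + (0.34)(0.27)
  = +0.1998 +0.1404 +0.0918 = 0.4320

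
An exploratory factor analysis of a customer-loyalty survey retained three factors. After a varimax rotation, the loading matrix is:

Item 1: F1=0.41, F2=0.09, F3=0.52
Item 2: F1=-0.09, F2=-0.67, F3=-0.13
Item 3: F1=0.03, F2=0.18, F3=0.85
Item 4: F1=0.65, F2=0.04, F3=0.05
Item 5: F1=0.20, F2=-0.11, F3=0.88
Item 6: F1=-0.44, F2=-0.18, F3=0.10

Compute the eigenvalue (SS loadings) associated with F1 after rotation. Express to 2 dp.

SS loadings for F1 = 0.41² + (-0.09)² + 0.03² + 0.65² + 0.20² + (-0.44)² = 0.1681 + 0.0081 + 0.0009 + 0.4225 + 0.0400 + 0.1936 = 0.8332

0.83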